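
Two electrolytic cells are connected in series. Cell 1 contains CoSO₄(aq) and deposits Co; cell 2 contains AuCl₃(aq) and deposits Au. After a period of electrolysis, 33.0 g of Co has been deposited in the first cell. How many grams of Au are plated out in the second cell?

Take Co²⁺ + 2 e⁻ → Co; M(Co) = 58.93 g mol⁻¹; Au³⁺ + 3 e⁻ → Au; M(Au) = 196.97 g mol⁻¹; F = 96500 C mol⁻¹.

73.5 g

n(Co) = 33.0 / 58.93 = 0.5600 mol.
Since Co²⁺ + 2 e⁻ → Co, n(e⁻) passed = 2 × 0.5600 = 1.120 mol.
Cells in series carry the same charge, so the same 1.120 mol of electrons passes through cell 2.
Au³⁺ + 3 e⁻ → Au, so n(Au) = 1.120 / 3 = 0.3733 mol.
m(Au) = 0.3733 × 196.97 = 73.5 g.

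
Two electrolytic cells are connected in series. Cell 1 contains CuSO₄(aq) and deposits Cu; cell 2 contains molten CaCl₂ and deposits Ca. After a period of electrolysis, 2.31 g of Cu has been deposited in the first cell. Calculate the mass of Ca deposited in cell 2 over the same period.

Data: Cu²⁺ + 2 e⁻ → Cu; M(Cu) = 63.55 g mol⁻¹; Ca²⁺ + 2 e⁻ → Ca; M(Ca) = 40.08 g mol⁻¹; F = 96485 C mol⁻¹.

n(Cu) = 2.31 / 63.55 = 0.03635 mol.
Since Cu²⁺ + 2 e⁻ → Cu, n(e⁻) passed = 2 × 0.03635 = 0.07270 mol.
Cells in series carry the same charge, so the same 0.07270 mol of electrons passes through cell 2.
Ca²⁺ + 2 e⁻ → Ca, so n(Ca) = 0.07270 / 2 = 0.03635 mol.
m(Ca) = 0.03635 × 40.08 = 1.46 g.

1.46 g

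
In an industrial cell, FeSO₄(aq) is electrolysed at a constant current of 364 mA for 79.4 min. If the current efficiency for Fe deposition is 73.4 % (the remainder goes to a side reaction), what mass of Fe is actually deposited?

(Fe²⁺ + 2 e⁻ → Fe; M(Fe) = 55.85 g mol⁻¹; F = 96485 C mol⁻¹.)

Q = I·t = 0.3640 × 4764.0 = 1734 C.
n(e⁻) = 1734/96485 = 0.01797 mol; theoretically n(Fe) = 0.01797/2 = 0.008986 mol, m_theo = 0.5019 g.
At 73.4 % efficiency, m_actual = 0.734 × 0.5019 = 0.368 g.

0.368 g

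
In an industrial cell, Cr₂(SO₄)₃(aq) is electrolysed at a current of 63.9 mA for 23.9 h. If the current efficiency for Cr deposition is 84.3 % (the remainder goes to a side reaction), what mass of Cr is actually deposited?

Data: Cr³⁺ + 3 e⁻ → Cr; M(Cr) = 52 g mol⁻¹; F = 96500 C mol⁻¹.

0.832 g

Q = I·t = 0.06390 × 86040 = 5498 C.
n(e⁻) = 5498/96500 = 0.05697 mol; theoretically n(Cr) = 0.05697/3 = 0.01899 mol, m_theo = 0.9875 g.
At 84.3 % efficiency, m_actual = 0.843 × 0.9875 = 0.832 g.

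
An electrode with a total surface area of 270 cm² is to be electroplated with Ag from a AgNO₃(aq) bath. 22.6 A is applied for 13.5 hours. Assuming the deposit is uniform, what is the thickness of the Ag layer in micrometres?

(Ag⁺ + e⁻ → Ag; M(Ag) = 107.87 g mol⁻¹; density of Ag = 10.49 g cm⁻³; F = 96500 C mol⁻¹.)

4330 μm

Q = I·t = 22.60 × 48600 = 1098000 C; n(e⁻) = 11.38 mol.
n(Ag) = n(e⁻)/1 = 11.38 mol, so m = 11.38 × 107.87 = 1228 g.
Volume = m/ρ = 1228 / 10.49 = 117.0 cm³.
Thickness = V/A = 117.0 / 270 = 0.433 cm = 4330 μm.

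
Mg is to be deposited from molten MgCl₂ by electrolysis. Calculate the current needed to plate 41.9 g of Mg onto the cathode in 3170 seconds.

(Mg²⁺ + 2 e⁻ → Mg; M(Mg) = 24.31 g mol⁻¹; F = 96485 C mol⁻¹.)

105 A

n(Mg) = 41.9 / 24.31 = 1.724 mol.
n(e⁻) = 2 × 1.724 = 3.447 mol.
Q = n(e⁻)·F = 3.447 × 96485 = 332600 C.
I = Q/t = 332600 / 3170.0 s = 105 A.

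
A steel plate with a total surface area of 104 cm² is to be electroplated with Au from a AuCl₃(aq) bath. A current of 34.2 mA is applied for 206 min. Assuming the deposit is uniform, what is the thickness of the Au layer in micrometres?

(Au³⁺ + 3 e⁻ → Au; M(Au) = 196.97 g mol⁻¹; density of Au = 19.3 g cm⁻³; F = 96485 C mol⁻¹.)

Q = I·t = 0.03420 × 12360 = 422.7 C; n(e⁻) = 0.004381 mol.
n(Au) = n(e⁻)/3 = 0.001460 mol, so m = 0.001460 × 196.97 = 0.2876 g.
Volume = m/ρ = 0.2876 / 19.3 = 0.01490 cm³.
Thickness = V/A = 0.01490 / 104 = 1.43 × 10⁻⁴ cm = 1.43 μm.

1.43 μm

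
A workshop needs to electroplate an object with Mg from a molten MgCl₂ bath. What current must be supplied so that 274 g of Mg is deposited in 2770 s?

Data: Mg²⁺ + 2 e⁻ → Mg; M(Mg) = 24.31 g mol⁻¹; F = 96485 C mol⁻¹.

n(Mg) = 274 / 24.31 = 11.27 mol.
n(e⁻) = 2 × 11.27 = 22.54 mol.
Q = n(e⁻)·F = 22.54 × 96485 = 2175000 C.
I = Q/t = 2175000 / 2770.0 s = 785 A.

785 A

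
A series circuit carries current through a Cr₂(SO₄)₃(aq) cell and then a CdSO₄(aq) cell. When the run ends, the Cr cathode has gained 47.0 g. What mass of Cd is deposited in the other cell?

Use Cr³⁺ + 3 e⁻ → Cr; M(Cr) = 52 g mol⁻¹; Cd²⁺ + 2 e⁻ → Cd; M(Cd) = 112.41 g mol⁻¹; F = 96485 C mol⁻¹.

n(Cr) = 47.0 / 52 = 0.9038 mol.
Since Cr³⁺ + 3 e⁻ → Cr, n(e⁻) passed = 3 × 0.9038 = 2.712 mol.
Cells in series carry the same charge, so the same 2.712 mol of electrons passes through cell 2.
Cd²⁺ + 2 e⁻ → Cd, so n(Cd) = 2.712 / 2 = 1.356 mol.
m(Cd) = 1.356 × 112.41 = 152 g.

152 g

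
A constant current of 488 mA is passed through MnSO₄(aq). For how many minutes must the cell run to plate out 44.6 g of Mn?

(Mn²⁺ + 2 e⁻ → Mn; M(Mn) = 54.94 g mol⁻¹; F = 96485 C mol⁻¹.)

5350 min

n(Mn) = m/M = 44.6 / 54.94 = 0.8118 mol.
Each Mn atom requires 2 electrons, so n(e⁻) = 2 × 0.8118 = 1.624 mol.
Q = n(e⁻)·F = 1.624 × 96485 = 156700 C.
t = Q/I = 156700 / 0.4880 A = 321000 s = 5350 min.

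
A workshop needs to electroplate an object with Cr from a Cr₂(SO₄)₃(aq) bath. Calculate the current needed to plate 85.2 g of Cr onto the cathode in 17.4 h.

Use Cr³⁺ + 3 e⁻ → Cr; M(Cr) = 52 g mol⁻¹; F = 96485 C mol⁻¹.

n(Cr) = 85.2 / 52 = 1.638 mol.
n(e⁻) = 3 × 1.638 = 4.915 mol.
Q = n(e⁻)·F = 4.915 × 96485 = 474300 C.
I = Q/t = 474300 / 62640 s = 7.57 A.

7.57 A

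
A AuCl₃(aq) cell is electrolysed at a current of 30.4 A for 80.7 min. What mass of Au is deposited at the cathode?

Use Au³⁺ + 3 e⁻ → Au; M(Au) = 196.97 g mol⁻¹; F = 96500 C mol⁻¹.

Q = I·t = 30.40 A × 4842.0 s = 147200 C.
n(e⁻) = Q/F = 147200 / 96500 = 1.525 mol.
Au³⁺ + 3 e⁻ → Au, so n(Au) = n(e⁻)/3 = 0.5085 mol.
m = n·M = 0.5085 × 196.97 = 100 g.

100 g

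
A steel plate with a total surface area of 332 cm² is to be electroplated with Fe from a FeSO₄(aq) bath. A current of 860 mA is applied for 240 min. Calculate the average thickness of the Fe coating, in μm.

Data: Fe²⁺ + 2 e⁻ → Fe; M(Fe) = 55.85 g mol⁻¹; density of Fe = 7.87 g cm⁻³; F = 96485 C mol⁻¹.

13.7 μm

Q = I·t = 0.8600 × 14400 = 12380 C; n(e⁻) = 0.1284 mol.
n(Fe) = n(e⁻)/2 = 0.06418 mol, so m = 0.06418 × 55.85 = 3.584 g.
Volume = m/ρ = 3.584 / 7.87 = 0.4554 cm³.
Thickness = V/A = 0.4554 / 332 = 0.00137 cm = 13.7 μm.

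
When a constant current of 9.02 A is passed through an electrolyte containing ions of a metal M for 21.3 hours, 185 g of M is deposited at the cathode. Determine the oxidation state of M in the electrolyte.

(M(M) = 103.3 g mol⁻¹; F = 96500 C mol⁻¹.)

Q = I·t = 9.020 A × 76680 s = 691700 C, so n(e⁻) = 691700/96500 = 7.167 mol.
n(M) deposited = 185 / 103.3 = 1.791 mol.
Electrons per atom = n(e⁻)/n(M) = 7.167 / 1.791 = 4.00 ≈ 4, so the ion is M⁴⁺.

+4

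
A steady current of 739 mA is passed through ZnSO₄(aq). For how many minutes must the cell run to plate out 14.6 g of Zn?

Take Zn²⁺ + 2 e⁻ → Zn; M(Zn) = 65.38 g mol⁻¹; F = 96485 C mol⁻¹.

n(Zn) = m/M = 14.6 / 65.38 = 0.2233 mol.
Each Zn atom requires 2 electrons, so n(e⁻) = 2 × 0.2233 = 0.4466 mol.
Q = n(e⁻)·F = 0.4466 × 96485 = 43090 C.
t = Q/I = 43090 / 0.7390 A = 58310 s = 972 min.

972 min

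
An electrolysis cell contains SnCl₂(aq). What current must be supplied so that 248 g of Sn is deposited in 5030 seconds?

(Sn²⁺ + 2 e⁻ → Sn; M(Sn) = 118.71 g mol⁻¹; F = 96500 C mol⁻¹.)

n(Sn) = 248 / 118.71 = 2.089 mol.
n(e⁻) = 2 × 2.089 = 4.178 mol.
Q = n(e⁻)·F = 4.178 × 96500 = 403200 C.
I = Q/t = 403200 / 5030.0 s = 80.2 A.

80.2 A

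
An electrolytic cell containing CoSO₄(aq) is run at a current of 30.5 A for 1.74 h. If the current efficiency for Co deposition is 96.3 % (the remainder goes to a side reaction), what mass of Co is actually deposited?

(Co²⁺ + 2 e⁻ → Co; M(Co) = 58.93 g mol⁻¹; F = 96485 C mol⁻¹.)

Q = I·t = 30.50 × 6264.0 = 191100 C.
n(e⁻) = 191100/96485 = 1.980 mol; theoretically n(Co) = 1.980/2 = 0.9901 mol, m_theo = 58.34 g.
At 96.3 % efficiency, m_actual = 0.963 × 58.34 = 56.2 g.

56.2 g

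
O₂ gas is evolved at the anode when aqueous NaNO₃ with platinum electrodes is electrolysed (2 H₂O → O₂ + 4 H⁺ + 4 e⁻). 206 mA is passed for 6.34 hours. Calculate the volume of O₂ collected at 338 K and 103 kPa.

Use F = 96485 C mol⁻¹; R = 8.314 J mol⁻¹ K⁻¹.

Q = I·t = 0.2060 A × 22824 s = 4702 C.
n(e⁻) = Q/F = 4702 / 96485 = 0.04873 mol.
4 electrons are transferred per O₂ molecule, so n(O₂) = 0.04873 / 4 = 0.01218 mol.
V = nRT/P = (0.01218 × 8.314 × 338) / (103 × 10³ Pa) = 3.32 × 10⁻⁴ m³ = 0.332 L.

0.332 L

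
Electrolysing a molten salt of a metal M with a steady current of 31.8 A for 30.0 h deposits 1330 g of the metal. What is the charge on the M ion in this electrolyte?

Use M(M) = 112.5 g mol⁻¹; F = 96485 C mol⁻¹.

+3

Q = I·t = 31.80 A × 108000 s = 3434000 C, so n(e⁻) = 3434000/96485 = 35.60 mol.
n(M) deposited = 1330 / 112.5 = 11.82 mol.
Electrons per atom = n(e⁻)/n(M) = 35.60 / 11.82 = 3.01 ≈ 3, so the ion is M³⁺.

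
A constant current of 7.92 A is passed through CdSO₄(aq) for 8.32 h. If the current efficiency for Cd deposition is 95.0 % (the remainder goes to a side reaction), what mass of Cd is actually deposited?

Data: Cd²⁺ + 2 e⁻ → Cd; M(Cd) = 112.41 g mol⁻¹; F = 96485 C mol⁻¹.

131 g

Q = I·t = 7.920 × 29952 = 237200 C.
n(e⁻) = 237200/96485 = 2.459 mol; theoretically n(Cd) = 2.459/2 = 1.229 mol, m_theo = 138.2 g.
At 95.0 % efficiency, m_actual = 0.950 × 138.2 = 131 g.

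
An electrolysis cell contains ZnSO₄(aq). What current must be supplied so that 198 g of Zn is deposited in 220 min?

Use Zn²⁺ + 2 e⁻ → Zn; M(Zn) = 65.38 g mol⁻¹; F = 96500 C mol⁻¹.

n(Zn) = 198 / 65.38 = 3.028 mol.
n(e⁻) = 2 × 3.028 = 6.057 mol.
Q = n(e⁻)·F = 6.057 × 96500 = 584500 C.
I = Q/t = 584500 / 13200 s = 44.3 A.

44.3 A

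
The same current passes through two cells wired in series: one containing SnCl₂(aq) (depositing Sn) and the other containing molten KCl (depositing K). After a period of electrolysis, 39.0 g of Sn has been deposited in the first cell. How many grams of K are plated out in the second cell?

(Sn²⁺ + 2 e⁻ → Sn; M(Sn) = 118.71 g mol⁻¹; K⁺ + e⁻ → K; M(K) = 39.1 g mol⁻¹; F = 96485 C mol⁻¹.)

n(Sn) = 39.0 / 118.71 = 0.3285 mol.
Since Sn²⁺ + 2 e⁻ → Sn, n(e⁻) passed = 2 × 0.3285 = 0.6571 mol.
Cells in series carry the same charge, so the same 0.6571 mol of electrons passes through cell 2.
K⁺ + e⁻ → K, so n(K) = 0.6571 / 1 = 0.6571 mol.
m(K) = 0.6571 × 39.1 = 25.7 g.

25.7 g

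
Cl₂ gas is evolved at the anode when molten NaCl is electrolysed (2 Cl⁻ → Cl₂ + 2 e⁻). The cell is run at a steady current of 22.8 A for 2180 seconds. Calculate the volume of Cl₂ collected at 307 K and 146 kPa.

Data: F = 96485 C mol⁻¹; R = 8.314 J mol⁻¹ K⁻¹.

Q = I·t = 22.80 A × 2180.0 s = 49700 C.
n(e⁻) = Q/F = 49700 / 96485 = 0.5151 mol.
2 electrons are transferred per Cl₂ molecule, so n(Cl₂) = 0.5151 / 2 = 0.2576 mol.
V = nRT/P = (0.2576 × 8.314 × 307) / (146 × 10³ Pa) = 0.00450 m³ = 4.50 L.

4.50 L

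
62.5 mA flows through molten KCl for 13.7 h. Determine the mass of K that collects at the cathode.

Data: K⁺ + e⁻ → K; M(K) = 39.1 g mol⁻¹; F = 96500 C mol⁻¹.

Q = I·t = 0.06250 A × 49320 s = 3082 C.
n(e⁻) = Q/F = 3082 / 96500 = 0.03194 mol.
K⁺ + e⁻ → K, so n(K) = n(e⁻)/1 = 0.03194 mol.
m = n·M = 0.03194 × 39.1 = 1.25 g.

1.25 g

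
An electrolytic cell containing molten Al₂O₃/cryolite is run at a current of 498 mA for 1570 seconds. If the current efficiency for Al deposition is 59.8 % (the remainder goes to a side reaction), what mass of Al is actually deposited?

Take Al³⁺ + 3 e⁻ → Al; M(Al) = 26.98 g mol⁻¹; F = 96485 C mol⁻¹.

Q = I·t = 0.4980 × 1570.0 = 781.9 C.
n(e⁻) = 781.9/96485 = 0.008103 mol; theoretically n(Al) = 0.008103/3 = 0.002701 mol, m_theo = 0.07288 g.
At 59.8 % efficiency, m_actual = 0.598 × 0.07288 = 0.0436 g.

0.0436 g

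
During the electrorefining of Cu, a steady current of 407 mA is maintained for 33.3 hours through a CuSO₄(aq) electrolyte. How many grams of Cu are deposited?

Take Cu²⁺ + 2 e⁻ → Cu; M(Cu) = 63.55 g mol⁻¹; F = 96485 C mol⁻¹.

16.1 g

Q = I·t = 0.4070 A × 119880 s = 48790 C.
n(e⁻) = Q/F = 48790 / 96485 = 0.5057 mol.
Cu²⁺ + 2 e⁻ → Cu, so n(Cu) = n(e⁻)/2 = 0.2528 mol.
m = n·M = 0.2528 × 63.55 = 16.1 g.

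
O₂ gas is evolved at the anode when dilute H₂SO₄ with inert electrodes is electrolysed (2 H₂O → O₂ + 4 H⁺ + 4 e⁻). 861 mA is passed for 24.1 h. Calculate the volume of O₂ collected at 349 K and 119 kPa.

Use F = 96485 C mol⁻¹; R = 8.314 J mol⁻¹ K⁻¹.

Q = I·t = 0.8610 A × 86760 s = 74700 C.
n(e⁻) = Q/F = 74700 / 96485 = 0.7742 mol.
4 electrons are transferred per O₂ molecule, so n(O₂) = 0.7742 / 4 = 0.1936 mol.
V = nRT/P = (0.1936 × 8.314 × 349) / (119 × 10³ Pa) = 0.00472 m³ = 4.72 L.

4.72 L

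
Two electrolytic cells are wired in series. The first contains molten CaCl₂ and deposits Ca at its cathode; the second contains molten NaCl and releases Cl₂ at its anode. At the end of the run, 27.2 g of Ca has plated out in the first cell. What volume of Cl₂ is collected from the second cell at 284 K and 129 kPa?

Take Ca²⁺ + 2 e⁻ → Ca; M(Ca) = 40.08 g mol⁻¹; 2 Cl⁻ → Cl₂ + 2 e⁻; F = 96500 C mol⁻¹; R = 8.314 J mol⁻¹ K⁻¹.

n(Ca) = 27.2 / 40.08 = 0.6786 mol, so n(e⁻) = 2 × 0.6786 = 1.357 mol.
The cells are in series, so the same 1.357 mol of electrons passes through the second cell.
2 Cl⁻ → Cl₂ + 2 e⁻ — 2 mol e⁻ per mol Cl₂, so n(Cl₂) = 1.357/2 = 0.6786 mol.
V = nRT/P = (0.6786 × 8.314 × 284) / (129 × 10³) = 0.0124 m³ = 12.4 L.

12.4 L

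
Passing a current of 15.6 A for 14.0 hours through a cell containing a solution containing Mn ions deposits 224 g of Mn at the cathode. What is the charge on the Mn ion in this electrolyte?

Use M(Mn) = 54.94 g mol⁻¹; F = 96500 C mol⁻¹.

+2

Q = I·t = 15.60 A × 50400 s = 786200 C, so n(e⁻) = 786200/96500 = 8.148 mol.
n(Mn) deposited = 224 / 54.94 = 4.077 mol.
Electrons per atom = n(e⁻)/n(Mn) = 8.148 / 4.077 = 2.00 ≈ 2, so the ion is Mn²⁺.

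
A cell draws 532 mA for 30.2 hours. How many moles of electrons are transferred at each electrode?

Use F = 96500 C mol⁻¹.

Q = I·t = 0.5320 A × 108720 s = 57840 C.
n(e⁻) = Q/F = 57840 / 96500 = 0.599 mol.

0.599 mol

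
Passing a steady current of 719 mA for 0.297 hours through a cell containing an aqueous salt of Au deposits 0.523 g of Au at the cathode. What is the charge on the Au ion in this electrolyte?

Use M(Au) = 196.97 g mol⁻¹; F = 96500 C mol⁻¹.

Q = I·t = 0.7190 A × 1069.2 s = 768.8 C, so n(e⁻) = 768.8/96500 = 0.007966 mol.
n(Au) deposited = 0.523 / 196.97 = 0.002655 mol.
Electrons per atom = n(e⁻)/n(Au) = 0.007966 / 0.002655 = 3.00 ≈ 3, so the ion is Au³⁺.

+3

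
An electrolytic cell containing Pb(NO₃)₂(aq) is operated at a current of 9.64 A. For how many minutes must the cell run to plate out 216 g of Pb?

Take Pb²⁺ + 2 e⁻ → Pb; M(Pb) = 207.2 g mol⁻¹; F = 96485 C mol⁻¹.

348 min

n(Pb) = m/M = 216 / 207.2 = 1.042 mol.
Each Pb atom requires 2 electrons, so n(e⁻) = 2 × 1.042 = 2.085 mol.
Q = n(e⁻)·F = 2.085 × 96485 = 201200 C.
t = Q/I = 201200 / 9.640 A = 20870 s = 348 min.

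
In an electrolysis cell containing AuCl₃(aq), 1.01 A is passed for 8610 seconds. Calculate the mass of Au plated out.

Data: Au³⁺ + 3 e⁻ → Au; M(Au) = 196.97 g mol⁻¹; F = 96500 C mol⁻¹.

Q = I·t = 1.010 A × 8610.0 s = 8696 C.
n(e⁻) = Q/F = 8696 / 96500 = 0.09012 mol.
Au³⁺ + 3 e⁻ → Au, so n(Au) = n(e⁻)/3 = 0.03004 mol.
m = n·M = 0.03004 × 196.97 = 5.92 g.

5.92 g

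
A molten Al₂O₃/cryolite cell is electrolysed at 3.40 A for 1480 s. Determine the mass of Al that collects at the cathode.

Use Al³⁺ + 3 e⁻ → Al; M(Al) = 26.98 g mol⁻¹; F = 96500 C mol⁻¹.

0.469 g

Q = I·t = 3.400 A × 1480.0 s = 5032 C.
n(e⁻) = Q/F = 5032 / 96500 = 0.05215 mol.
Al³⁺ + 3 e⁻ → Al, so n(Al) = n(e⁻)/3 = 0.01738 mol.
m = n·M = 0.01738 × 26.98 = 0.469 g.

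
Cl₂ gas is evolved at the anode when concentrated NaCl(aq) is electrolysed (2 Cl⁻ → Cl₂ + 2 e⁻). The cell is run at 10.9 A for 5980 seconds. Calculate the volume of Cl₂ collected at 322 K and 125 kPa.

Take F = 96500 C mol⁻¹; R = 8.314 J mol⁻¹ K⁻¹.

Q = I·t = 10.90 A × 5980.0 s = 65180 C.
n(e⁻) = Q/F = 65180 / 96500 = 0.6755 mol.
2 electrons are transferred per Cl₂ molecule, so n(Cl₂) = 0.6755 / 2 = 0.3377 mol.
V = nRT/P = (0.3377 × 8.314 × 322) / (125 × 10³ Pa) = 0.00723 m³ = 7.23 L.

7.23 L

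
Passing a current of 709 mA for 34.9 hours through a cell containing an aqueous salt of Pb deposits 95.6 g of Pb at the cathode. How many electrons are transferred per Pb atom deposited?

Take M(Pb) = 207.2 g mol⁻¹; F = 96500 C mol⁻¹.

Q = I·t = 0.7090 A × 125640 s = 89080 C, so n(e⁻) = 89080/96500 = 0.9231 mol.
n(Pb) deposited = 95.6 / 207.2 = 0.4614 mol.
Electrons per atom = n(e⁻)/n(Pb) = 0.9231 / 0.4614 = 2.00 ≈ 2, so the ion is Pb²⁺.

2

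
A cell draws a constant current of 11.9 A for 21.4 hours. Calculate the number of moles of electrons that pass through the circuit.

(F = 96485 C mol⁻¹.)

9.50 mol

Q = I·t = 11.90 A × 77040 s = 916800 C.
n(e⁻) = Q/F = 916800 / 96485 = 9.50 mol.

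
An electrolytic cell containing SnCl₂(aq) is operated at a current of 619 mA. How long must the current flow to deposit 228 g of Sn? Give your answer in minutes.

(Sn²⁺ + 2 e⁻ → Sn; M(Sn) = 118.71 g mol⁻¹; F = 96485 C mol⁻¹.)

9980 min

n(Sn) = m/M = 228 / 118.71 = 1.921 mol.
Each Sn atom requires 2 electrons, so n(e⁻) = 2 × 1.921 = 3.841 mol.
Q = n(e⁻)·F = 3.841 × 96485 = 370600 C.
t = Q/I = 370600 / 0.6190 A = 598800 s = 9980 min.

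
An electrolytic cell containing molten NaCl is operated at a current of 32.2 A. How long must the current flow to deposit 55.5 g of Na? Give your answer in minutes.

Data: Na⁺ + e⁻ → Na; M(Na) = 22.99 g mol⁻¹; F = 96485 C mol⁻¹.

121 min

n(Na) = m/M = 55.5 / 22.99 = 2.414 mol.
Each Na atom requires 1 electron, so n(e⁻) = 1 × 2.414 = 2.414 mol.
Q = n(e⁻)·F = 2.414 × 96485 = 232900 C.
t = Q/I = 232900 / 32.20 A = 7234 s = 121 min.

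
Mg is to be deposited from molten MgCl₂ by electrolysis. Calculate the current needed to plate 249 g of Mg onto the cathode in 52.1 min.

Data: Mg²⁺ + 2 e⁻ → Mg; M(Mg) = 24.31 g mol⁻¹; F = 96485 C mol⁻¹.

n(Mg) = 249 / 24.31 = 10.24 mol.
n(e⁻) = 2 × 10.24 = 20.49 mol.
Q = n(e⁻)·F = 20.49 × 96485 = 1977000 C.
I = Q/t = 1977000 / 3126.0 s = 632 A.

632 A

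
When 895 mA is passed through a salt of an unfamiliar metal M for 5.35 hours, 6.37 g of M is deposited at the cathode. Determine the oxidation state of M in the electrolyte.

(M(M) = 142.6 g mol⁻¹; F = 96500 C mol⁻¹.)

Q = I·t = 0.8950 A × 19260 s = 17240 C, so n(e⁻) = 17240/96500 = 0.1786 mol.
n(M) deposited = 6.37 / 142.6 = 0.04467 mol.
Electrons per atom = n(e⁻)/n(M) = 0.1786 / 0.04467 = 4.00 ≈ 4, so the ion is M⁴⁺.

+4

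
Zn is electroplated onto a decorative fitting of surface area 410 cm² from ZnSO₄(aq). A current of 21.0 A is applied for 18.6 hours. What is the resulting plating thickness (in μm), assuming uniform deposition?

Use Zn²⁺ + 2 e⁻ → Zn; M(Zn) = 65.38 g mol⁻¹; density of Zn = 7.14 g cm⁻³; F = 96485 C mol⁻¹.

1630 μm

Q = I·t = 21.00 × 66960 = 1406000 C; n(e⁻) = 14.57 mol.
n(Zn) = n(e⁻)/2 = 7.287 mol, so m = 7.287 × 65.38 = 476.4 g.
Volume = m/ρ = 476.4 / 7.14 = 66.73 cm³.
Thickness = V/A = 66.73 / 410 = 0.163 cm = 1630 μm.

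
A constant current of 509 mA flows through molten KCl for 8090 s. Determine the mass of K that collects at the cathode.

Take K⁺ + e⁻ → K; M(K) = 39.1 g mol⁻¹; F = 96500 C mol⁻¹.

Q = I·t = 0.5090 A × 8090.0 s = 4118 C.
n(e⁻) = Q/F = 4118 / 96500 = 0.04267 mol.
K⁺ + e⁻ → K, so n(K) = n(e⁻)/1 = 0.04267 mol.
m = n·M = 0.04267 × 39.1 = 1.67 g.

1.67 g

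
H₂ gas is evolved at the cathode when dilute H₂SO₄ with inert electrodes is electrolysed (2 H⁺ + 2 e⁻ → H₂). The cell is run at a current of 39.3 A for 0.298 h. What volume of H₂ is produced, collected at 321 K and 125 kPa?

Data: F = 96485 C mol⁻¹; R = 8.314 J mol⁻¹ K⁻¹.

4.66 L

Q = I·t = 39.30 A × 1072.8 s = 42160 C.
n(e⁻) = Q/F = 42160 / 96485 = 0.4370 mol.
2 electrons are transferred per H₂ molecule, so n(H₂) = 0.4370 / 2 = 0.2185 mol.
V = nRT/P = (0.2185 × 8.314 × 321) / (125 × 10³ Pa) = 0.00466 m³ = 4.66 L.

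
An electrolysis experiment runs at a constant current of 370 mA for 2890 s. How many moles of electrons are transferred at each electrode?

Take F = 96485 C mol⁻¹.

Q = I·t = 0.3700 A × 2890.0 s = 1069 C.
n(e⁻) = Q/F = 1069 / 96485 = 0.0111 mol.

0.0111 mol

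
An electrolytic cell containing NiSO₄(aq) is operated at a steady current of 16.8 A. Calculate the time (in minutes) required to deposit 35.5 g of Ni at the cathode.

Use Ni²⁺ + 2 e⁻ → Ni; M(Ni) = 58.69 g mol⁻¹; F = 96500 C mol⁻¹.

n(Ni) = m/M = 35.5 / 58.69 = 0.6049 mol.
Each Ni atom requires 2 electrons, so n(e⁻) = 2 × 0.6049 = 1.210 mol.
Q = n(e⁻)·F = 1.210 × 96500 = 116700 C.
t = Q/I = 116700 / 16.80 A = 6949 s = 116 min.

116 min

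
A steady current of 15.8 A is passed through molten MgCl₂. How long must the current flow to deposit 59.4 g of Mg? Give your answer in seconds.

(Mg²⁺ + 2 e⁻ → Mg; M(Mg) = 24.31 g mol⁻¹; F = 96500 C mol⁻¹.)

29800 s

n(Mg) = m/M = 59.4 / 24.31 = 2.443 mol.
Each Mg atom requires 2 electrons, so n(e⁻) = 2 × 2.443 = 4.887 mol.
Q = n(e⁻)·F = 4.887 × 96500 = 471600 C.
t = Q/I = 471600 / 15.80 A = 29850 s.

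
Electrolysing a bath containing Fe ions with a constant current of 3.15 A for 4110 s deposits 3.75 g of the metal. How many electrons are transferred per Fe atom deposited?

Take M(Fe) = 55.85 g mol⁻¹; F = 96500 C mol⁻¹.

2

Q = I·t = 3.150 A × 4110.0 s = 12950 C, so n(e⁻) = 12950/96500 = 0.1342 mol.
n(Fe) deposited = 3.75 / 55.85 = 0.06714 mol.
Electrons per atom = n(e⁻)/n(Fe) = 0.1342 / 0.06714 = 2.00 ≈ 2, so the ion is Fe²⁺.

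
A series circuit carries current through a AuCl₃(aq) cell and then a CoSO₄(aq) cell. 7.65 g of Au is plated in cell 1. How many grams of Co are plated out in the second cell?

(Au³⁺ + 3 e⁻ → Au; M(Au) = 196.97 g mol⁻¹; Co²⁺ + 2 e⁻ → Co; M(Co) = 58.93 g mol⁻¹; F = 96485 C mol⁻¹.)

3.43 g

n(Au) = 7.65 / 196.97 = 0.03884 mol.
Since Au³⁺ + 3 e⁻ → Au, n(e⁻) passed = 3 × 0.03884 = 0.1165 mol.
Cells in series carry the same charge, so the same 0.1165 mol of electrons passes through cell 2.
Co²⁺ + 2 e⁻ → Co, so n(Co) = 0.1165 / 2 = 0.05826 mol.
m(Co) = 0.05826 × 58.93 = 3.43 g.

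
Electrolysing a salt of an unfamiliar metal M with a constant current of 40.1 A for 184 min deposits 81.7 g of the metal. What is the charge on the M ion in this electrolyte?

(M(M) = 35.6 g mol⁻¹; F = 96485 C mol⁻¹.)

+2

Q = I·t = 40.10 A × 11040 s = 442700 C, so n(e⁻) = 442700/96485 = 4.588 mol.
n(M) deposited = 81.7 / 35.6 = 2.295 mol.
Electrons per atom = n(e⁻)/n(M) = 4.588 / 2.295 = 2.00 ≈ 2, so the ion is M²⁺.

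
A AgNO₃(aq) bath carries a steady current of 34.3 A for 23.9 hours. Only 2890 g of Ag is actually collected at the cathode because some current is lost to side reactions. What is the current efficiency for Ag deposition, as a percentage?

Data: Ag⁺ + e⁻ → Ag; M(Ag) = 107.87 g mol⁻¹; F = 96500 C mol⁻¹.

Q = I·t = 34.30 × 86040 = 2951000 C; n(e⁻) = 2951000/96500 = 30.58 mol.
Theoretical n(Ag) = n(e⁻)/1 = 30.58 mol, i.e. m_theo = 30.58 × 107.87 = 3299 g.
Efficiency = m_actual / m_theo = 2890 / 3299 = 87.6 %.

87.6 %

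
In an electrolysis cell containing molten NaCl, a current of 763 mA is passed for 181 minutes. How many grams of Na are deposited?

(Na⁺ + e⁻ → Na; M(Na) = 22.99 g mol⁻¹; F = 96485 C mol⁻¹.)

1.97 g

Q = I·t = 0.7630 A × 10860 s = 8286 C.
n(e⁻) = Q/F = 8286 / 96485 = 0.08588 mol.
Na⁺ + e⁻ → Na, so n(Na) = n(e⁻)/1 = 0.08588 mol.
m = n·M = 0.08588 × 22.99 = 1.97 g.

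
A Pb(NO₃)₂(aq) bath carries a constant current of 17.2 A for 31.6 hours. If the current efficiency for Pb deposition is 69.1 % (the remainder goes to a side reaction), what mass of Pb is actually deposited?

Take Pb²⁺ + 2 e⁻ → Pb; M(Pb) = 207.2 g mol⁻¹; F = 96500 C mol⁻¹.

1450 g

Q = I·t = 17.20 × 113760 = 1957000 C.
n(e⁻) = 1957000/96500 = 20.28 mol; theoretically n(Pb) = 20.28/2 = 10.14 mol, m_theo = 2101 g.
At 69.1 % efficiency, m_actual = 0.691 × 2101 = 1450 g.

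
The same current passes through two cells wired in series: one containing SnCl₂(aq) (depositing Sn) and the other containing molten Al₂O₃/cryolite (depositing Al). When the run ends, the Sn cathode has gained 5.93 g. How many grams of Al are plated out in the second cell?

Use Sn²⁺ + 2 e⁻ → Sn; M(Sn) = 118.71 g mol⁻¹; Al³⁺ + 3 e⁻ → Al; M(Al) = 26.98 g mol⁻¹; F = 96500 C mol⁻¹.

n(Sn) = 5.93 / 118.71 = 0.04995 mol.
Since Sn²⁺ + 2 e⁻ → Sn, n(e⁻) passed = 2 × 0.04995 = 0.09991 mol.
Cells in series carry the same charge, so the same 0.09991 mol of electrons passes through cell 2.
Al³⁺ + 3 e⁻ → Al, so n(Al) = 0.09991 / 3 = 0.03330 mol.
m(Al) = 0.03330 × 26.98 = 0.898 g.

0.898 g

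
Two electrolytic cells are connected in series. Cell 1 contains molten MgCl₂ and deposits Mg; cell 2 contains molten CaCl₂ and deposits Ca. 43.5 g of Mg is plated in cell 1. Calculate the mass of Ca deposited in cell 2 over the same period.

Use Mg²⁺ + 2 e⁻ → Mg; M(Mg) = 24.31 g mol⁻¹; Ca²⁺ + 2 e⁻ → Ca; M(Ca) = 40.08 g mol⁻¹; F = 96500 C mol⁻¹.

n(Mg) = 43.5 / 24.31 = 1.789 mol.
Since Mg²⁺ + 2 e⁻ → Mg, n(e⁻) passed = 2 × 1.789 = 3.579 mol.
Cells in series carry the same charge, so the same 3.579 mol of electrons passes through cell 2.
Ca²⁺ + 2 e⁻ → Ca, so n(Ca) = 3.579 / 2 = 1.789 mol.
m(Ca) = 1.789 × 40.08 = 71.7 g.

71.7 g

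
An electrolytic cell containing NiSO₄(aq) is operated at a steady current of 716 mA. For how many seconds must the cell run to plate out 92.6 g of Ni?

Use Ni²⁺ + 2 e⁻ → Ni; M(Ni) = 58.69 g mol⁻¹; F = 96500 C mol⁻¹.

n(Ni) = m/M = 92.6 / 58.69 = 1.578 mol.
Each Ni atom requires 2 electrons, so n(e⁻) = 2 × 1.578 = 3.156 mol.
Q = n(e⁻)·F = 3.156 × 96500 = 304500 C.
t = Q/I = 304500 / 0.7160 A = 425300 s.

4.25 × 10⁵ s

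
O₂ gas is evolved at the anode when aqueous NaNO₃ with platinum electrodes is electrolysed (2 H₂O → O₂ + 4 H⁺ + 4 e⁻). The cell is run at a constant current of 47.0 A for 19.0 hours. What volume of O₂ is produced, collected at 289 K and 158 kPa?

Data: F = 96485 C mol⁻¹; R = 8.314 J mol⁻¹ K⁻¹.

127 L

Q = I·t = 47.00 A × 68400 s = 3215000 C.
n(e⁻) = Q/F = 3215000 / 96485 = 33.32 mol.
4 electrons are transferred per O₂ molecule, so n(O₂) = 33.32 / 4 = 8.330 mol.
V = nRT/P = (8.330 × 8.314 × 289) / (158 × 10³ Pa) = 0.127 m³ = 127 L.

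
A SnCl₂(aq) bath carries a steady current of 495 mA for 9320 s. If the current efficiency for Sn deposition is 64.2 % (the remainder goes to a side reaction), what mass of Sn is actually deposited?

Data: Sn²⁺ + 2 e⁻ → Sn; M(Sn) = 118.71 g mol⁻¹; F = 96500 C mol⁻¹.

1.82 g

Q = I·t = 0.4950 × 9320.0 = 4613 C.
n(e⁻) = 4613/96500 = 0.04781 mol; theoretically n(Sn) = 0.04781/2 = 0.02390 mol, m_theo = 2.838 g.
At 64.2 % efficiency, m_actual = 0.642 × 2.838 = 1.82 g.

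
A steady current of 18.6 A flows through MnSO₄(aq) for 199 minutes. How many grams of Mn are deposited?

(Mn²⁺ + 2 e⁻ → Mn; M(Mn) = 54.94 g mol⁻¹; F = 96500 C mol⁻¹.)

63.2 g

Q = I·t = 18.60 A × 11940 s = 222100 C.
n(e⁻) = Q/F = 222100 / 96500 = 2.301 mol.
Mn²⁺ + 2 e⁻ → Mn, so n(Mn) = n(e⁻)/2 = 1.151 mol.
m = n·M = 1.151 × 54.94 = 63.2 g.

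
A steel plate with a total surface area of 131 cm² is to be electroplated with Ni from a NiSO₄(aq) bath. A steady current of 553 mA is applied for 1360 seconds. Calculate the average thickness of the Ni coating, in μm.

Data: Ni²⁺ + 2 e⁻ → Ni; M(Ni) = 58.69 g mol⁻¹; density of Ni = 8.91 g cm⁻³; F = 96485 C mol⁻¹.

Q = I·t = 0.5530 × 1360.0 = 752.1 C; n(e⁻) = 0.007795 mol.
n(Ni) = n(e⁻)/2 = 0.003897 mol, so m = 0.003897 × 58.69 = 0.2287 g.
Volume = m/ρ = 0.2287 / 8.91 = 0.02567 cm³.
Thickness = V/A = 0.02567 / 131 = 1.96 × 10⁻⁴ cm = 1.96 μm.

1.96 μm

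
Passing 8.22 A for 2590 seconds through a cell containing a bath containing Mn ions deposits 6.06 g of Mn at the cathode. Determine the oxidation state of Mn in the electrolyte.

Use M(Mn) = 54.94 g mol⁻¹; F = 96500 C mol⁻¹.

+2

Q = I·t = 8.220 A × 2590.0 s = 21290 C, so n(e⁻) = 21290/96500 = 0.2206 mol.
n(Mn) deposited = 6.06 / 54.94 = 0.1103 mol.
Electrons per atom = n(e⁻)/n(Mn) = 0.2206 / 0.1103 = 2.00 ≈ 2, so the ion is Mn²⁺.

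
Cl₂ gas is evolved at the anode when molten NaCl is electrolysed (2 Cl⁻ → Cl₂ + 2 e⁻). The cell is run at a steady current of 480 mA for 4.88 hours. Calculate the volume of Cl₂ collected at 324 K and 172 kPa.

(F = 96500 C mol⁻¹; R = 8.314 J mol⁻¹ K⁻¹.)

0.684 L

Q = I·t = 0.4800 A × 17568 s = 8433 C.
n(e⁻) = Q/F = 8433 / 96500 = 0.08738 mol.
2 electrons are transferred per Cl₂ molecule, so n(Cl₂) = 0.08738 / 2 = 0.04369 mol.
V = nRT/P = (0.04369 × 8.314 × 324) / (172 × 10³ Pa) = 6.84 × 10⁻⁴ m³ = 0.684 L.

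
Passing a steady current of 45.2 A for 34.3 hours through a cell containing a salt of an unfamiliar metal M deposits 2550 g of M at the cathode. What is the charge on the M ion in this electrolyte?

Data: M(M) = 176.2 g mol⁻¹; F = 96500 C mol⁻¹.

Q = I·t = 45.20 A × 123480 s = 5581000 C, so n(e⁻) = 5581000/96500 = 57.84 mol.
n(M) deposited = 2550 / 176.2 = 14.47 mol.
Electrons per atom = n(e⁻)/n(M) = 57.84 / 14.47 = 4.00 ≈ 4, so the ion is M⁴⁺.

+4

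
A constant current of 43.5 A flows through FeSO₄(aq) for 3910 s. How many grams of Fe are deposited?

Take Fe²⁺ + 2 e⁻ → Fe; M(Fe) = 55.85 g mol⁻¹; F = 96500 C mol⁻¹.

Q = I·t = 43.50 A × 3910.0 s = 170100 C.
n(e⁻) = Q/F = 170100 / 96500 = 1.763 mol.
Fe²⁺ + 2 e⁻ → Fe, so n(Fe) = n(e⁻)/2 = 0.8813 mol.
m = n·M = 0.8813 × 55.85 = 49.2 g.

49.2 g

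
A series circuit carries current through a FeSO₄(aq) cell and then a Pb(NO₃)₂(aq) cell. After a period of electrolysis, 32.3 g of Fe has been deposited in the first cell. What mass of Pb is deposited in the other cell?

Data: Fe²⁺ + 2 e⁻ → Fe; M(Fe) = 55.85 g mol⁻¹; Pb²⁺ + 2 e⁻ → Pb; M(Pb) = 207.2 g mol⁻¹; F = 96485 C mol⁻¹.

120 g

n(Fe) = 32.3 / 55.85 = 0.5783 mol.
Since Fe²⁺ + 2 e⁻ → Fe, n(e⁻) passed = 2 × 0.5783 = 1.157 mol.
Cells in series carry the same charge, so the same 1.157 mol of electrons passes through cell 2.
Pb²⁺ + 2 e⁻ → Pb, so n(Pb) = 1.157 / 2 = 0.5783 mol.
m(Pb) = 0.5783 × 207.2 = 120 g.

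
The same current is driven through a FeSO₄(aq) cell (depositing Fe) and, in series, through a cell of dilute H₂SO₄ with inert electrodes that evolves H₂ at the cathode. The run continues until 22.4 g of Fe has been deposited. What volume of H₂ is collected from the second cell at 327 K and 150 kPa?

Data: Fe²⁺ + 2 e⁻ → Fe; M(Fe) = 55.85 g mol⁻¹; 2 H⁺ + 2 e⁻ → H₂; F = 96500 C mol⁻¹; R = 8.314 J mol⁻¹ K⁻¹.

7.27 L

n(Fe) = 22.4 / 55.85 = 0.4011 mol, so n(e⁻) = 2 × 0.4011 = 0.8021 mol.
The cells are in series, so the same 0.8021 mol of electrons passes through the second cell.
2 H⁺ + 2 e⁻ → H₂ — 2 mol e⁻ per mol H₂, so n(H₂) = 0.8021/2 = 0.4011 mol.
V = nRT/P = (0.4011 × 8.314 × 327) / (150 × 10³) = 0.00727 m³ = 7.27 L.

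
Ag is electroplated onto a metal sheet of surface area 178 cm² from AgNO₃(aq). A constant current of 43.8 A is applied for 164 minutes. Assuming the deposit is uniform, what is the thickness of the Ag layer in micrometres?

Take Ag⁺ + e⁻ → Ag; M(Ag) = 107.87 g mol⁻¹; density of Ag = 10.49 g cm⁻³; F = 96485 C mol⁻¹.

2580 μm

Q = I·t = 43.80 × 9840.0 = 431000 C; n(e⁻) = 4.467 mol.
n(Ag) = n(e⁻)/1 = 4.467 mol, so m = 4.467 × 107.87 = 481.8 g.
Volume = m/ρ = 481.8 / 10.49 = 45.93 cm³.
Thickness = V/A = 45.93 / 178 = 0.258 cm = 2580 μm.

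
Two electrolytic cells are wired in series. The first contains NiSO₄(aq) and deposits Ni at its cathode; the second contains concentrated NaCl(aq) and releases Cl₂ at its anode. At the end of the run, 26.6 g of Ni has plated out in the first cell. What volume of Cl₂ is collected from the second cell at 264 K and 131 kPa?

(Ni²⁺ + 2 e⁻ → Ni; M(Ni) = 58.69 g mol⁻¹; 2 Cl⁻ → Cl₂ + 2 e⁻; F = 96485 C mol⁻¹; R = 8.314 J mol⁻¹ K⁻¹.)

n(Ni) = 26.6 / 58.69 = 0.4532 mol, so n(e⁻) = 2 × 0.4532 = 0.9065 mol.
The cells are in series, so the same 0.9065 mol of electrons passes through the second cell.
2 Cl⁻ → Cl₂ + 2 e⁻ — 2 mol e⁻ per mol Cl₂, so n(Cl₂) = 0.9065/2 = 0.4532 mol.
V = nRT/P = (0.4532 × 8.314 × 264) / (131 × 10³) = 0.00759 m³ = 7.59 L.

7.59 L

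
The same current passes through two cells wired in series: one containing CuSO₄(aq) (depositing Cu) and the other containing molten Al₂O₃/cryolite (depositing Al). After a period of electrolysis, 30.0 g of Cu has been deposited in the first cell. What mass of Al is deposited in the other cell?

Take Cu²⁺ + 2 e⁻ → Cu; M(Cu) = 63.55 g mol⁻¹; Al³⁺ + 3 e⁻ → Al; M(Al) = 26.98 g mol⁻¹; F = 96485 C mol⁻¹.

n(Cu) = 30.0 / 63.55 = 0.4721 mol.
Since Cu²⁺ + 2 e⁻ → Cu, n(e⁻) passed = 2 × 0.4721 = 0.9441 mol.
Cells in series carry the same charge, so the same 0.9441 mol of electrons passes through cell 2.
Al³⁺ + 3 e⁻ → Al, so n(Al) = 0.9441 / 3 = 0.3147 mol.
m(Al) = 0.3147 × 26.98 = 8.49 g.

8.49 g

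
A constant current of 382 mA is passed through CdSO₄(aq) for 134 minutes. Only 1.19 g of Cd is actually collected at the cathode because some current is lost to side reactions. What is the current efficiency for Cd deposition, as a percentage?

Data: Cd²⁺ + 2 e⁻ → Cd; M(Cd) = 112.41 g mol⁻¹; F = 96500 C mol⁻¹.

66.5 %

Q = I·t = 0.3820 × 8040.0 = 3071 C; n(e⁻) = 3071/96500 = 0.03183 mol.
Theoretical n(Cd) = n(e⁻)/2 = 0.01591 mol, i.e. m_theo = 0.01591 × 112.41 = 1.789 g.
Efficiency = m_actual / m_theo = 1.19 / 1.789 = 66.5 %.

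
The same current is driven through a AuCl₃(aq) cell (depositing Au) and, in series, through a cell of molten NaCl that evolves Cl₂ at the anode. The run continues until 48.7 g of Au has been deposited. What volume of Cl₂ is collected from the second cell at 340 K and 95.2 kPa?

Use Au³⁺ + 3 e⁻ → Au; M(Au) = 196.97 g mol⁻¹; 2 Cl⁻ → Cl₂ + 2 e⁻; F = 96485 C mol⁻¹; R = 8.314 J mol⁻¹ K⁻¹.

11.0 L

n(Au) = 48.7 / 196.97 = 0.2472 mol, so n(e⁻) = 3 × 0.2472 = 0.7417 mol.
The cells are in series, so the same 0.7417 mol of electrons passes through the second cell.
2 Cl⁻ → Cl₂ + 2 e⁻ — 2 mol e⁻ per mol Cl₂, so n(Cl₂) = 0.7417/2 = 0.3709 mol.
V = nRT/P = (0.3709 × 8.314 × 340) / (95.2 × 10³) = 0.0110 m³ = 11.0 L.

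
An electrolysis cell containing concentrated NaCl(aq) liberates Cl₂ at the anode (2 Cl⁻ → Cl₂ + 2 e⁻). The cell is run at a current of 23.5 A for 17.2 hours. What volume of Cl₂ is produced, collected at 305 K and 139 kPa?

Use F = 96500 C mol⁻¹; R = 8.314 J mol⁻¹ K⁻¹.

Q = I·t = 23.50 A × 61920 s = 1455000 C.
n(e⁻) = Q/F = 1455000 / 96500 = 15.08 mol.
2 electrons are transferred per Cl₂ molecule, so n(Cl₂) = 15.08 / 2 = 7.539 mol.
V = nRT/P = (7.539 × 8.314 × 305) / (139 × 10³ Pa) = 0.138 m³ = 138 L.

138 L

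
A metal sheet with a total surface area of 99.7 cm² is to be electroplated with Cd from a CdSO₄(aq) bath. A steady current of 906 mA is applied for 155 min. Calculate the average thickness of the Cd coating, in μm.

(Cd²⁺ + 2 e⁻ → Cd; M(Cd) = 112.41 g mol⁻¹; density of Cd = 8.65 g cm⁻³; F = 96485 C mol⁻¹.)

Q = I·t = 0.9060 × 9300.0 = 8426 C; n(e⁻) = 0.08733 mol.
n(Cd) = n(e⁻)/2 = 0.04366 mol, so m = 0.04366 × 112.41 = 4.908 g.
Volume = m/ρ = 4.908 / 8.65 = 0.5674 cm³.
Thickness = V/A = 0.5674 / 99.7 = 0.00569 cm = 56.9 μm.

56.9 μm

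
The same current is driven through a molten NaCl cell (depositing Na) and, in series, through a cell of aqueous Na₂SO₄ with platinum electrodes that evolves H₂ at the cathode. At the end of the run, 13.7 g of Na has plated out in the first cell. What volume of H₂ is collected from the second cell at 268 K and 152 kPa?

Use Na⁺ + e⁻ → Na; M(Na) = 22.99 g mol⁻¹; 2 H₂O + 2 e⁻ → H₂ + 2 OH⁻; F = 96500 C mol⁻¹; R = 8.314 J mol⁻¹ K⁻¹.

n(Na) = 13.7 / 22.99 = 0.5959 mol, so n(e⁻) = 1 × 0.5959 = 0.5959 mol.
The cells are in series, so the same 0.5959 mol of electrons passes through the second cell.
2 H₂O + 2 e⁻ → H₂ + 2 OH⁻ — 2 mol e⁻ per mol H₂, so n(H₂) = 0.5959/2 = 0.2980 mol.
V = nRT/P = (0.2980 × 8.314 × 268) / (152 × 10³) = 0.00437 m³ = 4.37 L.

4.37 L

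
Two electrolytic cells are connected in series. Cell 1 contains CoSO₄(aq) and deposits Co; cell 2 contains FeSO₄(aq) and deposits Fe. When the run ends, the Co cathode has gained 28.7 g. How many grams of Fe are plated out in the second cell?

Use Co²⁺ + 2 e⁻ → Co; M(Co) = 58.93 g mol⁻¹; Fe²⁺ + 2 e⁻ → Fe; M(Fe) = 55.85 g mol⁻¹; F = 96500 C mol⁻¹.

n(Co) = 28.7 / 58.93 = 0.4870 mol.
Since Co²⁺ + 2 e⁻ → Co, n(e⁻) passed = 2 × 0.4870 = 0.9740 mol.
Cells in series carry the same charge, so the same 0.9740 mol of electrons passes through cell 2.
Fe²⁺ + 2 e⁻ → Fe, so n(Fe) = 0.9740 / 2 = 0.4870 mol.
m(Fe) = 0.4870 × 55.85 = 27.2 g.

27.2 g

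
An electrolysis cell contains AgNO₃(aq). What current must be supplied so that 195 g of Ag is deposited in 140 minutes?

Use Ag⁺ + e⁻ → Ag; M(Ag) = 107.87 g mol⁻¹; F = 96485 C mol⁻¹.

20.8 A

n(Ag) = 195 / 107.87 = 1.808 mol.
n(e⁻) = 1 × 1.808 = 1.808 mol.
Q = n(e⁻)·F = 1.808 × 96485 = 174400 C.
I = Q/t = 174400 / 8400.0 s = 20.8 A.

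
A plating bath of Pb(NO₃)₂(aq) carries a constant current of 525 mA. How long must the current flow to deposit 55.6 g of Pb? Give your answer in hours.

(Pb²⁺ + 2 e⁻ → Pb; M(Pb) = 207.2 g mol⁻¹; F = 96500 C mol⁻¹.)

n(Pb) = m/M = 55.6 / 207.2 = 0.2683 mol.
Each Pb atom requires 2 electrons, so n(e⁻) = 2 × 0.2683 = 0.5367 mol.
Q = n(e⁻)·F = 0.5367 × 96500 = 51790 C.
t = Q/I = 51790 / 0.5250 A = 98650 s = 27.4 h.

27.4 h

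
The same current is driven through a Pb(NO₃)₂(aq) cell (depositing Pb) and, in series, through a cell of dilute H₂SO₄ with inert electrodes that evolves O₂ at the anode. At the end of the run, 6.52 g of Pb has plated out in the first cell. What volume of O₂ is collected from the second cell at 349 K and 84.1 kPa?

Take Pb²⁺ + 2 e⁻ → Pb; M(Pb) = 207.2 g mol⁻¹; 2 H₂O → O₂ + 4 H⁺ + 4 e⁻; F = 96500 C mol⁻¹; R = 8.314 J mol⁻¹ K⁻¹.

0.543 L

n(Pb) = 6.52 / 207.2 = 0.03147 mol, so n(e⁻) = 2 × 0.03147 = 0.06293 mol.
The cells are in series, so the same 0.06293 mol of electrons passes through the second cell.
2 H₂O → O₂ + 4 H⁺ + 4 e⁻ — 4 mol e⁻ per mol O₂, so n(O₂) = 0.06293/4 = 0.01573 mol.
V = nRT/P = (0.01573 × 8.314 × 349) / (84.1 × 10³) = 5.43 × 10⁻⁴ m³ = 0.543 L.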